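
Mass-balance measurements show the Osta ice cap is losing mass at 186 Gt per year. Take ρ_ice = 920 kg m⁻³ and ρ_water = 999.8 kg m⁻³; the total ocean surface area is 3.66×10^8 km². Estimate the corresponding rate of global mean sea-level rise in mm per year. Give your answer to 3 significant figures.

ρ_w = 999.8 kg m⁻³. Annual water volume added = 186 Gt / ρ_w = 1.860×10^14 kg / 999.8 kg m⁻³ = 1.860×10^11 m³.
Δh per year = 1.860×10^11 / 3.66×10^14 = 5.08×10^-4 m = 0.508 mm.

≈ 0.508 mm/yr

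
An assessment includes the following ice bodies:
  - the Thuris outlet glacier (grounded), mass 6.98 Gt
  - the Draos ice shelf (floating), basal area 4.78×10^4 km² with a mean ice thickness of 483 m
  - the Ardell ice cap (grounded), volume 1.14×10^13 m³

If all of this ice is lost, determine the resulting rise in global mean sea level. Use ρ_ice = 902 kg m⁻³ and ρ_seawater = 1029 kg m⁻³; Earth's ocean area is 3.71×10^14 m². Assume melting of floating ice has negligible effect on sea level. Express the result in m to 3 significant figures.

≈ 0.0270 m

Thuris: 6.98 Gt = 6.980×10^12 kg; dividing by ρ_w = 1029 kg m⁻³ gives 6.783×10^9 m³ of water.
The Draos ice shelf is floating and already displaces its own weight of water, so its melt adds essentially nothing to sea level.
Ardell: 1.14×10^13 m³ × (902/1029) = 9.993×10^12 m³ of water.
Total added water ≈ 1.000×10^13 m³ over 3.71×10^14 m² → Δh = 0.0270 m.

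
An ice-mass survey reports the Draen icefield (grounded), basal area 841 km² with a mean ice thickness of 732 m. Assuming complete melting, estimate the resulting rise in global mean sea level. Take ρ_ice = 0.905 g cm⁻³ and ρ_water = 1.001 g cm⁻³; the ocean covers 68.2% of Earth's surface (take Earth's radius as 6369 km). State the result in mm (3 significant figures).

Draen: ice volume = 841 km² × 732 m = 615.6 km³; 615.6 × (905/1001) = 556.6 km³ of water.
Spread over 3.48×10^14 m² of ocean, Δh = 5.566×10^11 / 3.48×10^14 = 1.60×10^-3 m = 1.60 mm.

≈ 1.60 mm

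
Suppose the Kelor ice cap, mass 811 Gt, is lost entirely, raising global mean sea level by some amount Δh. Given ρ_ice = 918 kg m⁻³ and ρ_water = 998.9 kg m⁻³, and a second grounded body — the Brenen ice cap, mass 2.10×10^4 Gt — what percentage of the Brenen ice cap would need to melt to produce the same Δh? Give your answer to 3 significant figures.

Equal sea-level rise means equal mass of meltwater, i.e. equal mass of ice lost.
Ice mass of Kelor: 8.110×10^14 kg; ice mass of Brenen: 2.100×10^16 kg.
Fraction required = 8.110×10^14 / 2.100×10^16 = 0.0386 → 3.86 %.

≈ 3.86 %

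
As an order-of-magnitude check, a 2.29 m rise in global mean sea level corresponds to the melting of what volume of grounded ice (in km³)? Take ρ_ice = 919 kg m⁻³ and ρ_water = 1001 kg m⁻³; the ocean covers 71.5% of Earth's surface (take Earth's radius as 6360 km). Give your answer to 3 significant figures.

Required water volume = Δh × A = 2.29 m × 3.63×10^14 m² = 8.323×10^14 m³ = 8.323×10^5 km³.
Ice volume = water volume × ρ_w/ρ_ice = 8.323×10^5 × 1001/919 = 9.07×10^5 km³.

≈ 9.07×10^5 km³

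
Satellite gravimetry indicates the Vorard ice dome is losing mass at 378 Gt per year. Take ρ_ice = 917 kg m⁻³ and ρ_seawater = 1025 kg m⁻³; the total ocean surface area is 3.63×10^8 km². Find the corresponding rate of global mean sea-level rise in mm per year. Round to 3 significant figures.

≈ 1.02 mm/yr

ρ_w = 1025 kg m⁻³. Annual water volume added = 378 Gt / ρ_w = 3.780×10^14 kg / 1025 kg m⁻³ = 3.688×10^11 m³.
Δh per year = 3.688×10^11 / 3.63×10^14 = 1.02×10^-3 m = 1.02 mm.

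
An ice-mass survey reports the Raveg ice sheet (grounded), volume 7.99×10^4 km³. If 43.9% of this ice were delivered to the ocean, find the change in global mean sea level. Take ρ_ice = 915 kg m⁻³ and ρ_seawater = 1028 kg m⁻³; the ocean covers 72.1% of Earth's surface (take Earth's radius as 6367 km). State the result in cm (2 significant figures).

Raveg: 0.439 × 7.99×10^4 km³ × (915/1028) = 3.122×10^4 km³ of water.
Spread over 3.67×10^14 m² of ocean, Δh = 3.122×10^13 / 3.67×10^14 = 0.0850 m = 8.5 cm.

≈ 8.5 cm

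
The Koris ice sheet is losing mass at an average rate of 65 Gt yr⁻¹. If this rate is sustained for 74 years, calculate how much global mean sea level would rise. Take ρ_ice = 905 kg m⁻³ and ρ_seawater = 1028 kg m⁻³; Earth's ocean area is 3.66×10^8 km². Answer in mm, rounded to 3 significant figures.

≈ 12.8 mm

Total mass lost = 65 Gt/yr × 74 yr = 4810 Gt = 4.810×10^15 kg.
ρ_w = 1028 kg m⁻³, so water volume = 4.810×10^15 / 1028 = 4.679×10^12 m³.
Δh = 4.679×10^12 / 3.66×10^14 = 0.0128 m = 12.8 mm.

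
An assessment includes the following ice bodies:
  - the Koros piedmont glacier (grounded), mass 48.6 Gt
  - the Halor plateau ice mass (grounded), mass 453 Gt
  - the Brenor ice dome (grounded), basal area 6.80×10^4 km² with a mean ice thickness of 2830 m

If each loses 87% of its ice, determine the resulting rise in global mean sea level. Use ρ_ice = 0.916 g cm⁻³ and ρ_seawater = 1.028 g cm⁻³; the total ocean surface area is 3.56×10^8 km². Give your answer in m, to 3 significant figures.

Koros: 0.87 × 48.6 Gt = 4.228×10^13 kg; dividing by ρ_w = 1.028 g cm⁻³ = 1028 kg m⁻³ gives 4.113×10^10 m³ of water.
Halor: 0.87 × 453 Gt = 3.941×10^14 kg; dividing by ρ_w = 1028 kg m⁻³ gives 3.834×10^11 m³ of water.
Brenor: ice volume = 6.80×10^4 km² × 2830 m = 1.924×10^5 km³; 0.87 × 1.924×10^5 × (916/1028) = 1.492×10^5 km³ of water.
Total added water ≈ 1.496×10^14 m³ over 3.56×10^14 m² → Δh = 0.420 m.

≈ 0.420 m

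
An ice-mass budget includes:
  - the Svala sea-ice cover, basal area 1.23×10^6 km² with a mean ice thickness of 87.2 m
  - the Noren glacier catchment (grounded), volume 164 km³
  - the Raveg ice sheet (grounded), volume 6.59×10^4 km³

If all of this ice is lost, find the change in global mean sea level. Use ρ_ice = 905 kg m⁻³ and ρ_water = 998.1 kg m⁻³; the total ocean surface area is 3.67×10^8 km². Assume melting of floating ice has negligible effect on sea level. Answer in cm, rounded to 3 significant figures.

≈ 16.3 cm

The Svala sea-ice cover is floating and already displaces its own weight of water, so its melt adds essentially nothing to sea level.
Noren: 164 km³ × (905/998.1) = 148.7 km³ of water.
Raveg: 6.59×10^4 km³ × (905/998.1) = 5.975×10^4 km³ of water.
Total added water ≈ 5.990×10^13 m³ over 3.67×10^14 m² → Δh = 0.163 m = 16.3 cm.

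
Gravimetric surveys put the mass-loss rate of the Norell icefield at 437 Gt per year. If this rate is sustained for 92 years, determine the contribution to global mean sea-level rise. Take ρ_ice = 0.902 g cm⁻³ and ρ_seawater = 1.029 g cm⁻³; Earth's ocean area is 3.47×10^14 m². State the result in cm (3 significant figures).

Total mass lost = 437 Gt/yr × 92 yr = 4.020×10^4 Gt = 4.020×10^16 kg.
ρ_w = 1.029 g cm⁻³ = 1029 kg m⁻³, so water volume = 4.020×10^16 / 1029 = 3.907×10^13 m³.
Δh = 3.907×10^13 / 3.47×10^14 = 0.113 m = 11.3 cm.

≈ 11.3 cm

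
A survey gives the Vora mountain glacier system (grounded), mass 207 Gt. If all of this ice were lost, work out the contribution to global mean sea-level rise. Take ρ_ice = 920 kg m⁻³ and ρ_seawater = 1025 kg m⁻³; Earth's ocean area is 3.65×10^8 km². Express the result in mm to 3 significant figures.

Vora: 207 Gt = 2.070×10^14 kg; dividing by ρ_w = 1025 kg m⁻³ gives 2.020×10^11 m³ of water.
Spread over 3.65×10^14 m² of ocean, Δh = 2.020×10^11 / 3.65×10^14 = 5.53×10^-4 m = 0.553 mm.

≈ 0.553 mm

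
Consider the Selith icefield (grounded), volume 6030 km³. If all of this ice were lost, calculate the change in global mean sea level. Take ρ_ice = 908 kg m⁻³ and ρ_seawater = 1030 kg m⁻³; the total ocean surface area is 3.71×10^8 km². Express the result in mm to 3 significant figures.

≈ 14.3 mm

Selith: 6030 km³ × (908/1030) = 5316 km³ of water.
Spread over 3.71×10^14 m² of ocean, Δh = 5.316×10^12 / 3.71×10^14 = 0.0143 m = 14.3 mm.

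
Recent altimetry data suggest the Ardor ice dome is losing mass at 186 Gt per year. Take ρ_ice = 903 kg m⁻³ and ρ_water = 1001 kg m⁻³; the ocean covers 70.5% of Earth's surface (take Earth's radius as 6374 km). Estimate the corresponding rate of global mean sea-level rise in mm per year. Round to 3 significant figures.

≈ 0.516 mm/yr

ρ_w = 1001 kg m⁻³. Annual water volume added = 186 Gt / ρ_w = 1.860×10^14 kg / 1001 kg m⁻³ = 1.858×10^11 m³.
Δh per year = 1.858×10^11 / 3.60×10^14 = 5.16×10^-4 m = 0.516 mm.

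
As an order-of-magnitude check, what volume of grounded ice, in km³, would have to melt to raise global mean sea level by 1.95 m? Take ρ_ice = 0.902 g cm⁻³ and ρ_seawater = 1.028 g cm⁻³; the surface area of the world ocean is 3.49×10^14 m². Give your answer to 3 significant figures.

≈ 7.76×10^5 km³

Required water volume = Δh × A = 1.95 m × 3.49×10^14 m² = 6.806×10^14 m³ = 6.806×10^5 km³.
Ice volume = water volume × ρ_w/ρ_ice = 6.806×10^5 × 1028/902 = 7.76×10^5 km³.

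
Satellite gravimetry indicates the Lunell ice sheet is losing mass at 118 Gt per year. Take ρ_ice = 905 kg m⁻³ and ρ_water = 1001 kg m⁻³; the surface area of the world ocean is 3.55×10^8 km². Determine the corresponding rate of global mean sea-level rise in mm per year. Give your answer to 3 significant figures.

ρ_w = 1001 kg m⁻³. Annual water volume added = 118 Gt / ρ_w = 1.180×10^14 kg / 1001 kg m⁻³ = 1.179×10^11 m³.
Δh per year = 1.179×10^11 / 3.55×10^14 = 3.32×10^-4 m = 0.332 mm.

≈ 0.332 mm/yr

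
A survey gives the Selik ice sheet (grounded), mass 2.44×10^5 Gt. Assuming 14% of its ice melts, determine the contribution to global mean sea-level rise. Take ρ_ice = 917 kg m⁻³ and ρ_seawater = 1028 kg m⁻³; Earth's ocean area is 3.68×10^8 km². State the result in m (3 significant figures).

Selik: 0.14 × 2.44×10^5 Gt = 3.416×10^16 kg; dividing by ρ_w = 1028 kg m⁻³ gives 3.323×10^13 m³ of water.
Spread over 3.68×10^14 m² of ocean, Δh = 3.323×10^13 / 3.68×10^14 = 0.0903 m.

≈ 0.0903 m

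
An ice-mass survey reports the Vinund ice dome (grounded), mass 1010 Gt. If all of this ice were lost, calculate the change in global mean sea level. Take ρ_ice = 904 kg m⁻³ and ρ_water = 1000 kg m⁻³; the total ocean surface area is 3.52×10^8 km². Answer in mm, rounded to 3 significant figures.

≈ 2.87 mm

Vinund: 1010 Gt = 1.010×10^15 kg; dividing by ρ_w = 1000 kg m⁻³ gives 1.010×10^12 m³ of water.
Spread over 3.52×10^14 m² of ocean, Δh = 1.010×10^12 / 3.52×10^14 = 2.87×10^-3 m = 2.87 mm.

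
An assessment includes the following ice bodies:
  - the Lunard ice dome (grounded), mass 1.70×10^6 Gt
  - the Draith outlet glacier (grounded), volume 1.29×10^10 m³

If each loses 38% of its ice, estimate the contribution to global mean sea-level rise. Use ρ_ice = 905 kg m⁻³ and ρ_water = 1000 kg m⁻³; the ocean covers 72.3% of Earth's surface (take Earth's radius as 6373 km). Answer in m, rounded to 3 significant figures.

Lunard: 0.38 × 1.70×10^6 Gt = 6.460×10^17 kg; dividing by ρ_w = 1000 kg m⁻³ gives 6.460×10^14 m³ of water.
Draith: 0.38 × 1.29×10^10 m³ × (905/1000) = 4.436×10^9 m³ of water.
Total added water ≈ 6.460×10^14 m³ over 3.69×10^14 m² → Δh = 1.75 m.

≈ 1.75 m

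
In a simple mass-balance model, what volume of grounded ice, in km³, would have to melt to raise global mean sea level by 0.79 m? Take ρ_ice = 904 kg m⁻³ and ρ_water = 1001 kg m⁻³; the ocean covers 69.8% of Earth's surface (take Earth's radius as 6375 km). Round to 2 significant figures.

≈ 3.1×10^5 km³

Required water volume = Δh × A = 0.79 m × 3.56×10^14 m² = 2.816×10^14 m³ = 2.816×10^5 km³.
Ice volume = water volume × ρ_w/ρ_ice = 2.816×10^5 × 1001/904 = 3.1×10^5 km³.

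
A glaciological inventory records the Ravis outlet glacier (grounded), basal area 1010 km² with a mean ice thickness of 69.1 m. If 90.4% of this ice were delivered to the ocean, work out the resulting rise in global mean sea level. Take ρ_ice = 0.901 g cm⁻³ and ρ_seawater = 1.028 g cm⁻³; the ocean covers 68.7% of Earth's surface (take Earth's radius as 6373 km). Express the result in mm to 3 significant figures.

≈ 0.158 mm

Ravis: ice volume = 1010 km² × 69.1 m = 69.79 km³; 0.904 × 69.79 × (901/1028) = 55.30 km³ of water.
Spread over 3.51×10^14 m² of ocean, Δh = 5.530×10^10 / 3.51×10^14 = 1.58×10^-4 m = 0.158 mm.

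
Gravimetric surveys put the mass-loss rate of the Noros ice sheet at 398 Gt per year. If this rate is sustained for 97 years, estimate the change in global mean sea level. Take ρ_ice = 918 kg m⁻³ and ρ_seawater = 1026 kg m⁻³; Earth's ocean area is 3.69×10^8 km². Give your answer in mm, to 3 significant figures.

Total mass lost = 398 Gt/yr × 97 yr = 3.861×10^4 Gt = 3.861×10^16 kg.
ρ_w = 1026 kg m⁻³, so water volume = 3.861×10^16 / 1026 = 3.763×10^13 m³.
Δh = 3.763×10^13 / 3.69×10^14 = 0.102 m = 102 mm.

≈ 102 mm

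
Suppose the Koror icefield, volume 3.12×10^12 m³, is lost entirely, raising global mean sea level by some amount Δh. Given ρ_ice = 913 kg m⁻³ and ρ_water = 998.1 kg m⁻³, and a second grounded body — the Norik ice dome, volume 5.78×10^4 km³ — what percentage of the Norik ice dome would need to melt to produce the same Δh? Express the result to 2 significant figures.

Equal sea-level rise means equal mass of meltwater, i.e. equal mass of ice lost.
Ice mass of Koror: 2.849×10^15 kg; ice mass of Norik: 5.277×10^16 kg.
Fraction required = 2.849×10^15 / 5.277×10^16 = 0.0540 → 5.4 %.

≈ 5.4 %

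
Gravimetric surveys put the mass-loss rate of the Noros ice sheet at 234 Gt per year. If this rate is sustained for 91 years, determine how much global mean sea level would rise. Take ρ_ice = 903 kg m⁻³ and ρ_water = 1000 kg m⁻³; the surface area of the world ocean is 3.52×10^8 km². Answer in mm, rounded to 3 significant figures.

Total mass lost = 234 Gt/yr × 91 yr = 2.129×10^4 Gt = 2.129×10^16 kg.
ρ_w = 1000 kg m⁻³, so water volume = 2.129×10^16 / 1000 = 2.129×10^13 m³.
Δh = 2.129×10^13 / 3.52×10^14 = 0.0605 m = 60.5 mm.

≈ 60.5 mm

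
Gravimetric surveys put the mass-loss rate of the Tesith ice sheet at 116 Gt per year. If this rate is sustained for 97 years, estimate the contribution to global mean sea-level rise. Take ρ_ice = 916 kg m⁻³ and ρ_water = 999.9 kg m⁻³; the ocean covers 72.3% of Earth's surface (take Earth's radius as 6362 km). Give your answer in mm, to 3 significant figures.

Total mass lost = 116 Gt/yr × 97 yr = 1.125×10^4 Gt = 1.125×10^16 kg.
ρ_w = 999.9 kg m⁻³, so water volume = 1.125×10^16 / 999.9 = 1.125×10^13 m³.
Δh = 1.125×10^13 / 3.68×10^14 = 0.0306 m = 30.6 mm.

≈ 30.6 mm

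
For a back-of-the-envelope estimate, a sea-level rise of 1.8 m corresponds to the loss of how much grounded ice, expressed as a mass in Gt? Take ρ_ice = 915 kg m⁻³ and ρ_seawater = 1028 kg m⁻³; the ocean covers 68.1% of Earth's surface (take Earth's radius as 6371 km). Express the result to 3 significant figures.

≈ 6.43×10^5 Gt

Required water volume = Δh × A = 1.8 m × 3.47×10^14 m² = 6.252×10^14 m³.
ρ_w = 1028 kg m⁻³, so the mass of water = 6.252×10^14 m³ × 1028 kg m⁻³ = 6.427×10^17 kg = 6.43×10^5 Gt (and the same mass of ice, by conservation).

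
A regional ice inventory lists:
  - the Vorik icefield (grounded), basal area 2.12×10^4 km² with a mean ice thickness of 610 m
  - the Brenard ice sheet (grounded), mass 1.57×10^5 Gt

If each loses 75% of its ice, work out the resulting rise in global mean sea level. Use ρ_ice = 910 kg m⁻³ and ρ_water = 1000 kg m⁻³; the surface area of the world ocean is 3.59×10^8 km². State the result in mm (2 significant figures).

Vorik: ice volume = 2.12×10^4 km² × 610 m = 1.293×10^4 km³; 0.75 × 1.293×10^4 × (910/1000) = 8826 km³ of water.
Brenard: 0.75 × 1.57×10^5 Gt = 1.178×10^17 kg; dividing by ρ_w = 1000 kg m⁻³ gives 1.178×10^14 m³ of water.
Total added water ≈ 1.266×10^14 m³ over 3.59×10^14 m² → Δh = 0.353 m = 350 mm.

≈ 350 mm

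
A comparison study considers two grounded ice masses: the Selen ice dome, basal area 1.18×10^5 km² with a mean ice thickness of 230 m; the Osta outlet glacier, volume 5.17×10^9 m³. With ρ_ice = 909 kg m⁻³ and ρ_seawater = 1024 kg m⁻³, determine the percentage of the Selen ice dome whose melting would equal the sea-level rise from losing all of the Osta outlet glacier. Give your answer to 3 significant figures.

Equal sea-level rise means equal mass of meltwater, i.e. equal mass of ice lost.
Ice mass of Osta: 4.700×10^12 kg; ice mass of Selen: 2.467×10^16 kg.
Fraction required = 4.700×10^12 / 2.467×10^16 = 1.90×10^-4 → 0.0190 %.

≈ 0.0190 %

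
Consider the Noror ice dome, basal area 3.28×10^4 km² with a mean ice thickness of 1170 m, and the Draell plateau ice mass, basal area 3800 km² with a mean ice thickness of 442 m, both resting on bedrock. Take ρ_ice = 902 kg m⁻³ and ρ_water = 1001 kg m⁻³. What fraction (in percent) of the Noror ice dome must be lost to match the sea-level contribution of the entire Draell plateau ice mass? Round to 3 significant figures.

≈ 4.38 %

Equal sea-level rise means equal mass of meltwater, i.e. equal mass of ice lost.
Ice mass of Draell: 1.515×10^15 kg; ice mass of Noror: 3.462×10^16 kg.
Fraction required = 1.515×10^15 / 3.462×10^16 = 0.0438 → 4.38 %.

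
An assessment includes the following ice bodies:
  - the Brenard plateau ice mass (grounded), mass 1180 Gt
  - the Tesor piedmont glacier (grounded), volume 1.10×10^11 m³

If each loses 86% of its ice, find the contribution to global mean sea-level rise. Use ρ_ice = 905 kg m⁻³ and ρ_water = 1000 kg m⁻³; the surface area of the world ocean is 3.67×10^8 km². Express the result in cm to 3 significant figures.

Brenard: 0.86 × 1180 Gt = 1.015×10^15 kg; dividing by ρ_w = 1000 kg m⁻³ gives 1.015×10^12 m³ of water.
Tesor: 0.86 × 1.10×10^11 m³ × (905/1000) = 8.561×10^10 m³ of water.
Total added water ≈ 1.100×10^12 m³ over 3.67×10^14 m² → Δh = 3.00×10^-3 m = 0.300 cm.

≈ 0.300 cm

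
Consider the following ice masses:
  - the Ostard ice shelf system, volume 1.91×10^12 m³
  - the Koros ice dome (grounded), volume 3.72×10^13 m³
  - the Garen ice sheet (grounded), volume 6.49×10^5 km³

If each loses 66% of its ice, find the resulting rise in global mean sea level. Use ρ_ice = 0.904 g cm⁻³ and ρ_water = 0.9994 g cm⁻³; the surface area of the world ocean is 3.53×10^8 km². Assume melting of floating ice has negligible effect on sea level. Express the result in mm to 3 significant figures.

≈ 1160 mm

The Ostard ice shelf system is floating and already displaces its own weight of water, so its melt adds essentially nothing to sea level.
Koros: 0.66 × 3.72×10^13 m³ × (904/999.4) = 2.221×10^13 m³ of water.
Garen: 0.66 × 6.49×10^5 km³ × (904/999.4) = 3.875×10^5 km³ of water.
Total added water ≈ 4.097×10^14 m³ over 3.53×10^14 m² → Δh = 1.16 m = 1160 mm.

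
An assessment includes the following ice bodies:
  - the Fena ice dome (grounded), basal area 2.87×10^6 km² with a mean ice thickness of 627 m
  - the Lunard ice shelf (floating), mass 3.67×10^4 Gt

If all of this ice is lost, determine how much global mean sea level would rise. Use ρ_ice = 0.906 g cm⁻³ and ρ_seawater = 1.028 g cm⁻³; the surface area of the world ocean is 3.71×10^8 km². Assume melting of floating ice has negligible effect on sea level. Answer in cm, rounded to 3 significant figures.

≈ 427 cm

Fena: ice volume = 2.87×10^6 km² × 627 m = 1.799×10^6 km³; 1.799×10^6 × (906/1028) = 1.586×10^6 km³ of water.
The Lunard ice shelf is floating and already displaces its own weight of water, so its melt adds essentially nothing to sea level.
Total added water ≈ 1.586×10^15 m³ over 3.71×10^14 m² → Δh = 4.27 m = 427 cm.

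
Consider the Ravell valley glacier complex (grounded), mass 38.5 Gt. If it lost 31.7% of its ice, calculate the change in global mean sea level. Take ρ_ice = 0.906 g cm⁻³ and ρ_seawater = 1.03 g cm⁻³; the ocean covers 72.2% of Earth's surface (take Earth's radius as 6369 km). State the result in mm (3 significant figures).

Ravell: 0.317 × 38.5 Gt = 1.220×10^13 kg; dividing by ρ_w = 1.03 g cm⁻³ = 1030 kg m⁻³ gives 1.185×10^10 m³ of water.
Spread over 3.68×10^14 m² of ocean, Δh = 1.185×10^10 / 3.68×10^14 = 3.22×10^-5 m = 0.0322 mm.

≈ 0.0322 mm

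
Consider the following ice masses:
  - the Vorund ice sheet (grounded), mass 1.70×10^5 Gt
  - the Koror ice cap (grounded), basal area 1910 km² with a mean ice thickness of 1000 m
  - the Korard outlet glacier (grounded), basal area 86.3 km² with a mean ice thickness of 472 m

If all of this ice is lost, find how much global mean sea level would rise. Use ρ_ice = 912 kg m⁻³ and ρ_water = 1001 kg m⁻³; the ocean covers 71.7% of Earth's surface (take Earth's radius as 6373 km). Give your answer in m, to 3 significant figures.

Vorund: 1.70×10^5 Gt = 1.700×10^17 kg; dividing by ρ_w = 1001 kg m⁻³ gives 1.698×10^14 m³ of water.
Koror: ice volume = 1910 km² × 1000 m = 1910 km³; 1910 × (912/1001) = 1740 km³ of water.
Korard: ice volume = 86.3 km² × 472 m = 40.73 km³; 40.73 × (912/1001) = 37.11 km³ of water.
Total added water ≈ 1.716×10^14 m³ over 3.66×10^14 m² → Δh = 0.469 m.

≈ 0.469 m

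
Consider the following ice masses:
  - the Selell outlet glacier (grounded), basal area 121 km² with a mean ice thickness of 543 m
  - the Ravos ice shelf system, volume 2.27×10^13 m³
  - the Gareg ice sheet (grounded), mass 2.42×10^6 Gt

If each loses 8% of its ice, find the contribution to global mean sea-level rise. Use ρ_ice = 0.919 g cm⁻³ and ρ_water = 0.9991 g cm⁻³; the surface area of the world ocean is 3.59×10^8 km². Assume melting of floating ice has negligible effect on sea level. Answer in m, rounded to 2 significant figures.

≈ 0.54 m

Selell: ice volume = 121 km² × 543 m = 65.70 km³; 0.08 × 65.70 × (919/999.1) = 4.835 km³ of water.
The Ravos ice shelf system is floating and already displaces its own weight of water, so its melt adds essentially nothing to sea level.
Gareg: 0.08 × 2.42×10^6 Gt = 1.936×10^17 kg; dividing by ρ_w = 0.9991 g cm⁻³ = 999.1 kg m⁻³ gives 1.938×10^14 m³ of water.
Total added water ≈ 1.938×10^14 m³ over 3.59×10^14 m² → Δh = 0.540 m.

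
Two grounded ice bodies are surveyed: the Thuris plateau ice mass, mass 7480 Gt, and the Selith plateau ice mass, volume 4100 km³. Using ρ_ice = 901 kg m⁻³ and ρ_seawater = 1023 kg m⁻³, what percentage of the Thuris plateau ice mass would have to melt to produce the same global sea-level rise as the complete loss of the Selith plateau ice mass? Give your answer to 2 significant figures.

≈ 49 %

Equal sea-level rise means equal mass of meltwater, i.e. equal mass of ice lost.
Ice mass of Selith: 3.694×10^15 kg; ice mass of Thuris: 7.480×10^15 kg.
Fraction required = 3.694×10^15 / 7.480×10^15 = 0.494 → 49 %.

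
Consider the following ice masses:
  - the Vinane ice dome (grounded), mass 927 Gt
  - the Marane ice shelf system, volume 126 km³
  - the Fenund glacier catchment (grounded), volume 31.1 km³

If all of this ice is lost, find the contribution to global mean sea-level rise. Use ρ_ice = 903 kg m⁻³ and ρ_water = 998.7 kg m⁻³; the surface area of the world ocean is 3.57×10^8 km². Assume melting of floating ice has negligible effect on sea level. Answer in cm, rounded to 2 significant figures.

≈ 0.27 cm

Vinane: 927 Gt = 9.270×10^14 kg; dividing by ρ_w = 998.7 kg m⁻³ gives 9.282×10^11 m³ of water.
The Marane ice shelf system is floating and already displaces its own weight of water, so its melt adds essentially nothing to sea level.
Fenund: 31.1 km³ × (903/998.7) = 28.12 km³ of water.
Total added water ≈ 9.563×10^11 m³ over 3.57×10^14 m² → Δh = 2.68×10^-3 m = 0.27 cm.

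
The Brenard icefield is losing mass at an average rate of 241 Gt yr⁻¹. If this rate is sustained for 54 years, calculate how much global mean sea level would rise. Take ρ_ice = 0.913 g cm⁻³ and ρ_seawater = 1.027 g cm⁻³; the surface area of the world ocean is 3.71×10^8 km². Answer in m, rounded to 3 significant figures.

≈ 0.0342 m

Total mass lost = 241 Gt/yr × 54 yr = 1.301×10^4 Gt = 1.301×10^16 kg.
ρ_w = 1.027 g cm⁻³ = 1027 kg m⁻³, so water volume = 1.301×10^16 / 1027 = 1.267×10^13 m³.
Δh = 1.267×10^13 / 3.71×10^14 = 0.0342 m.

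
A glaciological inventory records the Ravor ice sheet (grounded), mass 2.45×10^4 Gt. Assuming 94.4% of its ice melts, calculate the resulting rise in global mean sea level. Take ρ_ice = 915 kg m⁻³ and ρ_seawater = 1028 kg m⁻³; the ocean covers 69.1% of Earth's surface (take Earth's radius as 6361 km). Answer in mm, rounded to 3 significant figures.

≈ 64.0 mm

Ravor: 0.944 × 2.45×10^4 Gt = 2.313×10^16 kg; dividing by ρ_w = 1028 kg m⁻³ gives 2.250×10^13 m³ of water.
Spread over 3.51×10^14 m² of ocean, Δh = 2.250×10^13 / 3.51×10^14 = 0.0640 m = 64.0 mm.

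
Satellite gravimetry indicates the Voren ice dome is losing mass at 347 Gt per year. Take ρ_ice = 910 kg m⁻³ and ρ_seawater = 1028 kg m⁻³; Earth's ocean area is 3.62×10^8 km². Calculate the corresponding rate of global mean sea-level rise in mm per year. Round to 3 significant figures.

≈ 0.932 mm/yr

ρ_w = 1028 kg m⁻³. Annual water volume added = 347 Gt / ρ_w = 3.470×10^14 kg / 1028 kg m⁻³ = 3.375×10^11 m³.
Δh per year = 3.375×10^11 / 3.62×10^14 = 9.32×10^-4 m = 0.932 mm.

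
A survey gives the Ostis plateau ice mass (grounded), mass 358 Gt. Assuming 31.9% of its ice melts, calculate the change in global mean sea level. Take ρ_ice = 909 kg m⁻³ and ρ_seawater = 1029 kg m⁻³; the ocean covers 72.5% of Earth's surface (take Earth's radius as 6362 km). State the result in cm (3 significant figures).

Ostis: 0.319 × 358 Gt = 1.142×10^14 kg; dividing by ρ_w = 1029 kg m⁻³ gives 1.110×10^11 m³ of water.
Spread over 3.69×10^14 m² of ocean, Δh = 1.110×10^11 / 3.69×10^14 = 3.01×10^-4 m = 0.0301 cm.

≈ 0.0301 cm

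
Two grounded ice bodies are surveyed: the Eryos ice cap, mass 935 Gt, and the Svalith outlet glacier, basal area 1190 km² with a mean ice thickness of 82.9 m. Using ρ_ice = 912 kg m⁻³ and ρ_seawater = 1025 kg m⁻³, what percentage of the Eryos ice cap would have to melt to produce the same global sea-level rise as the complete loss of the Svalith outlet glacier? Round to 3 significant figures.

Equal sea-level rise means equal mass of meltwater, i.e. equal mass of ice lost.
Ice mass of Svalith: 8.997×10^13 kg; ice mass of Eryos: 9.350×10^14 kg.
Fraction required = 8.997×10^13 / 9.350×10^14 = 0.0962 → 9.62 %.

≈ 9.62 %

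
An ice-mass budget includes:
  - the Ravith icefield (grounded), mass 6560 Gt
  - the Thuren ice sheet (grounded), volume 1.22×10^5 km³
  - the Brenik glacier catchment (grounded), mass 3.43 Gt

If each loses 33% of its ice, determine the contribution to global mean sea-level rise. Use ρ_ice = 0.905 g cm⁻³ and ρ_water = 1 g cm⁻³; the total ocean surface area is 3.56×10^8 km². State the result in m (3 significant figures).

Ravith: 0.33 × 6560 Gt = 2.165×10^15 kg; dividing by ρ_w = 1 g cm⁻³ = 1000 kg m⁻³ gives 2.165×10^12 m³ of water.
Thuren: 0.33 × 1.22×10^5 km³ × (905/1000) = 3.644×10^4 km³ of water.
Brenik: 0.33 × 3.43 Gt = 1.132×10^12 kg; dividing by ρ_w = 1000 kg m⁻³ gives 1.132×10^9 m³ of water.
Total added water ≈ 3.860×10^13 m³ over 3.56×10^14 m² → Δh = 0.108 m.

≈ 0.108 m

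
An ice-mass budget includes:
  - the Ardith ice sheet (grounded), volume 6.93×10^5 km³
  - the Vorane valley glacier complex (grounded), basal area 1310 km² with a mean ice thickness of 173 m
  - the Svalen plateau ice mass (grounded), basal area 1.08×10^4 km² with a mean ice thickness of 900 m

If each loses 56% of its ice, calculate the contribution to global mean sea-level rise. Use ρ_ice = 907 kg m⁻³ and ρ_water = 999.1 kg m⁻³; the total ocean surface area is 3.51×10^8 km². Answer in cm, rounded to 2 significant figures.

Ardith: 0.56 × 6.93×10^5 km³ × (907/999.1) = 3.523×10^5 km³ of water.
Vorane: ice volume = 1310 km² × 173 m = 226.6 km³; 0.56 × 226.6 × (907/999.1) = 115.2 km³ of water.
Svalen: ice volume = 1.08×10^4 km² × 900 m = 9720 km³; 0.56 × 9720 × (907/999.1) = 4941 km³ of water.
Total added water ≈ 3.574×10^14 m³ over 3.51×10^14 m² → Δh = 1.02 m = 100 cm.

≈ 100 cm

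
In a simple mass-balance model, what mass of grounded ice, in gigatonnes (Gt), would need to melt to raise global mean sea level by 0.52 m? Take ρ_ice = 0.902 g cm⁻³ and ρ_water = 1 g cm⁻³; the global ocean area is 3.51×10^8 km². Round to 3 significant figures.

≈ 1.83×10^5 Gt

Required water volume = Δh × A = 0.52 m × 3.51×10^14 m² = 1.825×10^14 m³.
ρ_w = 1 g cm⁻³ = 1000 kg m⁻³, so the mass of water = 1.825×10^14 m³ × 1000 kg m⁻³ = 1.825×10^17 kg = 1.83×10^5 Gt (and the same mass of ice, by conservation).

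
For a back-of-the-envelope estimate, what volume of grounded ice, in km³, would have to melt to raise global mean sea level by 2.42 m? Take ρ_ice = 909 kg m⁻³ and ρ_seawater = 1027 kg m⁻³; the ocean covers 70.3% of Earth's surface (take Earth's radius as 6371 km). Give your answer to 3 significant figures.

≈ 9.80×10^5 km³

Required water volume = Δh × A = 2.42 m × 3.59×10^14 m² = 8.678×10^14 m³ = 8.678×10^5 km³.
Ice volume = water volume × ρ_w/ρ_ice = 8.678×10^5 × 1027/909 = 9.80×10^5 km³.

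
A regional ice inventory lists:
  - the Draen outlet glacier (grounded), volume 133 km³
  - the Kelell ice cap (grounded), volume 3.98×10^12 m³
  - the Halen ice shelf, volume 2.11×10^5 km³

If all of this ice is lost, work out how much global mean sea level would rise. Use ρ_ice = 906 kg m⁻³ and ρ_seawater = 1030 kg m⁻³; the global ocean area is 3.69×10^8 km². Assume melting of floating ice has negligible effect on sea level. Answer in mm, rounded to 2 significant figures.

Draen: 133 km³ × (906/1030) = 117.0 km³ of water.
Kelell: 3.98×10^12 m³ × (906/1030) = 3.501×10^12 m³ of water.
The Halen ice shelf is floating and already displaces its own weight of water, so its melt adds essentially nothing to sea level.
Total added water ≈ 3.618×10^12 m³ over 3.69×10^14 m² → Δh = 9.80×10^-3 m = 9.8 mm.

≈ 9.8 mm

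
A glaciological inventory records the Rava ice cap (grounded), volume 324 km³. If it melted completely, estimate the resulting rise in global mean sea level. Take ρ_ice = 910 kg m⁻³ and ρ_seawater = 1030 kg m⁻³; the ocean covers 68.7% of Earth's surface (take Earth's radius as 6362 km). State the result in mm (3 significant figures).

Rava: 324 km³ × (910/1030) = 286.3 km³ of water.
Spread over 3.49×10^14 m² of ocean, Δh = 2.863×10^11 / 3.49×10^14 = 8.19×10^-4 m = 0.819 mm.

≈ 0.819 mm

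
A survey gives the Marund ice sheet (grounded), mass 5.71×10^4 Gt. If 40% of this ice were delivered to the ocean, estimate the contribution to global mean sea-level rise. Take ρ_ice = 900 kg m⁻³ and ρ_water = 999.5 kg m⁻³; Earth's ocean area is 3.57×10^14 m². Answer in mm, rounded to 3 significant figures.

≈ 64.0 mm

Marund: 0.4 × 5.71×10^4 Gt = 2.284×10^16 kg; dividing by ρ_w = 999.5 kg m⁻³ gives 2.285×10^13 m³ of water.
Spread over 3.57×10^14 m² of ocean, Δh = 2.285×10^13 / 3.57×10^14 = 0.0640 m = 64.0 mm.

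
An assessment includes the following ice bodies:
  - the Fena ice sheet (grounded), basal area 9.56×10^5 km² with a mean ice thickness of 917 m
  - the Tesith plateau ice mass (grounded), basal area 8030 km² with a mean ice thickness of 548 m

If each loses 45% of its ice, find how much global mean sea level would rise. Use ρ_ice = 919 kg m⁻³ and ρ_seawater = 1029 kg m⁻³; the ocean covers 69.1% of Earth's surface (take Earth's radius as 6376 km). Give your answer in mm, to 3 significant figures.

≈ 1000 mm

Fena: ice volume = 9.56×10^5 km² × 917 m = 8.767×10^5 km³; 0.45 × 8.767×10^5 × (919/1029) = 3.523×10^5 km³ of water.
Tesith: ice volume = 8030 km² × 548 m = 4400 km³; 0.45 × 4400 × (919/1029) = 1769 km³ of water.
Total added water ≈ 3.541×10^14 m³ over 3.53×10^14 m² → Δh = 1.00 m = 1000 mm.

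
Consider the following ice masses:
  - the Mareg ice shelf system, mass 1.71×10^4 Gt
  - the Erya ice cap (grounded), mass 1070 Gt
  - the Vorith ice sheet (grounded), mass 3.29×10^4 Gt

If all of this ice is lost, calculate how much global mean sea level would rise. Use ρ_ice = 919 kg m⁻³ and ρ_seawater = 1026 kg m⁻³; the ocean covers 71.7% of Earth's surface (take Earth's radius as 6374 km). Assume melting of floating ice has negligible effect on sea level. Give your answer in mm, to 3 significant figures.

The Mareg ice shelf system is floating and already displaces its own weight of water, so its melt adds essentially nothing to sea level.
Erya: 1070 Gt = 1.070×10^15 kg; dividing by ρ_w = 1026 kg m⁻³ gives 1.043×10^12 m³ of water.
Vorith: 3.29×10^4 Gt = 3.290×10^16 kg; dividing by ρ_w = 1026 kg m⁻³ gives 3.207×10^13 m³ of water.
Total added water ≈ 3.311×10^13 m³ over 3.66×10^14 m² → Δh = 0.0904 m = 90.4 mm.

≈ 90.4 mm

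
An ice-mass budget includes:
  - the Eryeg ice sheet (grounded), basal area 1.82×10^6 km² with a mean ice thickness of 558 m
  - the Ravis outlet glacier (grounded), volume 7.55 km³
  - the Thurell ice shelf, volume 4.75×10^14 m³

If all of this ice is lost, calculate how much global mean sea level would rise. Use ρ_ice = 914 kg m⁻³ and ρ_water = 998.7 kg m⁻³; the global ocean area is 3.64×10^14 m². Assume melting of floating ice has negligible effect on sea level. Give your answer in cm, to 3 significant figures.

Eryeg: ice volume = 1.82×10^6 km² × 558 m = 1.016×10^6 km³; 1.016×10^6 × (914/998.7) = 9.294×10^5 km³ of water.
Ravis: 7.55 km³ × (914/998.7) = 6.910 km³ of water.
The Thurell ice shelf is floating and already displaces its own weight of water, so its melt adds essentially nothing to sea level.
Total added water ≈ 9.294×10^14 m³ over 3.64×10^14 m² → Δh = 2.55 m = 255 cm.

≈ 255 cm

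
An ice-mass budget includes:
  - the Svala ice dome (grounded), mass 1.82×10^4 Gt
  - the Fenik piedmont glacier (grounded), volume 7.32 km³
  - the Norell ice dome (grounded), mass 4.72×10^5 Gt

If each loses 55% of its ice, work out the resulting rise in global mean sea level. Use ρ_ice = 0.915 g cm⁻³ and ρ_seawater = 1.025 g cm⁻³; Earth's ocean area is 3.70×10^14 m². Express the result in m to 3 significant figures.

Svala: 0.55 × 1.82×10^4 Gt = 1.001×10^16 kg; dividing by ρ_w = 1.025 g cm⁻³ = 1025 kg m⁻³ gives 9.766×10^12 m³ of water.
Fenik: 0.55 × 7.32 km³ × (915/1025) = 3.594 km³ of water.
Norell: 0.55 × 4.72×10^5 Gt = 2.596×10^17 kg; dividing by ρ_w = 1025 kg m⁻³ gives 2.533×10^14 m³ of water.
Total added water ≈ 2.630×10^14 m³ over 3.70×10^14 m² → Δh = 0.711 m.

≈ 0.711 m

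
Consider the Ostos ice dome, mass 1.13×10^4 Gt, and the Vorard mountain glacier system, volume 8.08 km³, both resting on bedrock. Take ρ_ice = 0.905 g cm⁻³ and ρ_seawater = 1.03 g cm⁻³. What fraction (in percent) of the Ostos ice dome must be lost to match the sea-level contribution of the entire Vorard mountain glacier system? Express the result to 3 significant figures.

Equal sea-level rise means equal mass of meltwater, i.e. equal mass of ice lost.
Ice mass of Vorard: 7.312×10^12 kg; ice mass of Ostos: 1.130×10^16 kg.
Fraction required = 7.312×10^12 / 1.130×10^16 = 6.47×10^-4 → 0.0647 %.

≈ 0.0647 %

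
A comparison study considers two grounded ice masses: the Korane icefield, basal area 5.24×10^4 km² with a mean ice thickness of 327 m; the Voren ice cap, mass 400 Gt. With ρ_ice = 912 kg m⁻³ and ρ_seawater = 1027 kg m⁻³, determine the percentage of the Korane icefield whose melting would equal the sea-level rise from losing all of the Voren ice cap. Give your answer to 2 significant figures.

≈ 2.6 %

Equal sea-level rise means equal mass of meltwater, i.e. equal mass of ice lost.
Ice mass of Voren: 4.000×10^14 kg; ice mass of Korane: 1.563×10^16 kg.
Fraction required = 4.000×10^14 / 1.563×10^16 = 0.0256 → 2.6 %.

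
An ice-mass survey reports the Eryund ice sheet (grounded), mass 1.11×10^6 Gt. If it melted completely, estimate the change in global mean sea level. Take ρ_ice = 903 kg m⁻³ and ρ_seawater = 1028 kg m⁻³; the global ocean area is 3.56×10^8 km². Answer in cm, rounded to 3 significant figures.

Eryund: 1.11×10^6 Gt = 1.110×10^18 kg; dividing by ρ_w = 1028 kg m⁻³ gives 1.080×10^15 m³ of water.
Spread over 3.56×10^14 m² of ocean, Δh = 1.080×10^15 / 3.56×10^14 = 3.03 m = 303 cm.

≈ 303 cm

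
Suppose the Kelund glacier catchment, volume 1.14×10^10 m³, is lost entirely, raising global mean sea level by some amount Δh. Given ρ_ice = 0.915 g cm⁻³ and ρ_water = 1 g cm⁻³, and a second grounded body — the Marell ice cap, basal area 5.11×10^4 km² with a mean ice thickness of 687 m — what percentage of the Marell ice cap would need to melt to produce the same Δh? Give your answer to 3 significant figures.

≈ 0.0325 %

Equal sea-level rise means equal mass of meltwater, i.e. equal mass of ice lost.
Ice mass of Kelund: 1.043×10^13 kg; ice mass of Marell: 3.212×10^16 kg.
Fraction required = 1.043×10^13 / 3.212×10^16 = 3.25×10^-4 → 0.0325 %.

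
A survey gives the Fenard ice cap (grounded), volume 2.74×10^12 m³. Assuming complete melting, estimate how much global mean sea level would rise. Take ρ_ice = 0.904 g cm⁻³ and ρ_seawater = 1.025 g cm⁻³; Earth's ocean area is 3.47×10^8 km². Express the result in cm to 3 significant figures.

≈ 0.696 cm

Fenard: 2.74×10^12 m³ × (904/1025) = 2.417×10^12 m³ of water.
Spread over 3.47×10^14 m² of ocean, Δh = 2.417×10^12 / 3.47×10^14 = 6.96×10^-3 m = 0.696 cm.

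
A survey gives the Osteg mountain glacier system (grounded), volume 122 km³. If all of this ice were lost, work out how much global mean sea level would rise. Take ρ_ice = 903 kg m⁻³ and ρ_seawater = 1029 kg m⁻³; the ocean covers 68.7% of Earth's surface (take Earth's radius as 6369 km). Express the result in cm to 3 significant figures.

Osteg: 122 km³ × (903/1029) = 107.1 km³ of water.
Spread over 3.50×10^14 m² of ocean, Δh = 1.071×10^11 / 3.50×10^14 = 3.06×10^-4 m = 0.0306 cm.

≈ 0.0306 cm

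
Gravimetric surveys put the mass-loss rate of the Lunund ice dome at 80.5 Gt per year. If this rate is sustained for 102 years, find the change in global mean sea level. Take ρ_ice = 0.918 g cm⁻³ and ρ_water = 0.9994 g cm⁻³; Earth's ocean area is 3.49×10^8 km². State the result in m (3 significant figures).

Total mass lost = 80.5 Gt/yr × 102 yr = 8211 Gt = 8.211×10^15 kg.
ρ_w = 0.9994 g cm⁻³ = 999.4 kg m⁻³, so water volume = 8.211×10^15 / 999.4 = 8.216×10^12 m³.
Δh = 8.216×10^12 / 3.49×10^14 = 0.0235 m.

≈ 0.0235 m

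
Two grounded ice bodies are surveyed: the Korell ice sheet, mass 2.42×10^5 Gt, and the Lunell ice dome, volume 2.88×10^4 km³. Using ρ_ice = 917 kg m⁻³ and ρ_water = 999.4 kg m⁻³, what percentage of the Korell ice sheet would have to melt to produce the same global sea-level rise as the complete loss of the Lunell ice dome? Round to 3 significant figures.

Equal sea-level rise means equal mass of meltwater, i.e. equal mass of ice lost.
Ice mass of Lunell: 2.641×10^16 kg; ice mass of Korell: 2.420×10^17 kg.
Fraction required = 2.641×10^16 / 2.420×10^17 = 0.109 → 10.9 %.

≈ 10.9 %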